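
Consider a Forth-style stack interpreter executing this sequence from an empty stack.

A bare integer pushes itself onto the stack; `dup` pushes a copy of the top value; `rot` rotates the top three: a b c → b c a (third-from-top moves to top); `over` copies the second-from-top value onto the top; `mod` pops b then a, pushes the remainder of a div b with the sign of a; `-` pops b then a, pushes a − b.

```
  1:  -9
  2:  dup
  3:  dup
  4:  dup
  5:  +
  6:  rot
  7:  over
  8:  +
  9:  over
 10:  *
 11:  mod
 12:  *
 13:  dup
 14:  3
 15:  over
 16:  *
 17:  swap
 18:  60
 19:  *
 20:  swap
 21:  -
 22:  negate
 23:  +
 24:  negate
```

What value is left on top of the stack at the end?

-9     : -9
dup    : -9 -9
dup    : -9 -9 -9
dup    : -9 -9 -9 -9
+      : -9 -9 -18
rot    : -9 -18 -9
over   : -9 -18 -9 -18
+      : -9 -18 -27
over   : -9 -18 -27 -18
*      : -9 -18 486
mod    : -9 -18
*      : 162
dup    : 162 162
3      : 162 162 3
over   : 162 162 3 162
*      : 162 162 486
swap   : 162 486 162
60     : 162 486 162 60
*      : 162 486 9720
swap   : 162 9720 486
-      : 162 9234
negate : 162 -9234
+      : -9072
negate : 9072

9072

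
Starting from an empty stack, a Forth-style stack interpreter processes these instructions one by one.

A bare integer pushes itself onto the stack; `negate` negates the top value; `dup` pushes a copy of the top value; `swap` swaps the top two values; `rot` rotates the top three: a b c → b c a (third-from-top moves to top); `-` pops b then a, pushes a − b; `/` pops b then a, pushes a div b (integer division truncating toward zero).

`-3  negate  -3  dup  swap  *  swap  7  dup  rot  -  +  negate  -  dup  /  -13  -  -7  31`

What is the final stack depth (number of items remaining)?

3

-3      [-3]
negate  [3]
-3      [3, -3]
dup     [3, -3, -3]
swap    [3, -3, -3]
*       [3, 9]
swap    [9, 3]
7       [9, 3, 7]
dup     [9, 3, 7, 7]
rot     [9, 7, 7, 3]
-       [9, 7, 4]
+       [9, 11]
negate  [9, -11]
-       [20]
dup     [20, 20]
/       [1]
-13     [1, -13]
-       [14]
-7      [14, -7]
31      [14, -7, 31]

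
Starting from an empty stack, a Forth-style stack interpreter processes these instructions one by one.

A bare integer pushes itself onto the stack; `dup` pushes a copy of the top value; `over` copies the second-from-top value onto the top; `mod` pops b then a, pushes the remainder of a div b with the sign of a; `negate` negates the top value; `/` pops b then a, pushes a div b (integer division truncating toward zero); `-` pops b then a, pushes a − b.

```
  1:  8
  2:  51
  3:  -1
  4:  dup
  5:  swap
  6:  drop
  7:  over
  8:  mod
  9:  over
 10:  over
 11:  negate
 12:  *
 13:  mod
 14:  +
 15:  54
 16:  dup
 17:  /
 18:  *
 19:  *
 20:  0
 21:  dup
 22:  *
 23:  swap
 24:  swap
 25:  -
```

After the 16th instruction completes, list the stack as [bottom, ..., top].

[8, 50, 54, 54]

8      -> 8
51     -> 8 51
-1     -> 8 51 -1
dup    -> 8 51 -1 -1
swap   -> 8 51 -1 -1
drop   -> 8 51 -1
over   -> 8 51 -1 51
mod    -> 8 51 -1
over   -> 8 51 -1 51
over   -> 8 51 -1 51 -1
negate -> 8 51 -1 51 1
*      -> 8 51 -1 51
mod    -> 8 51 -1
+      -> 8 50
54     -> 8 50 54
dup    -> 8 50 54 54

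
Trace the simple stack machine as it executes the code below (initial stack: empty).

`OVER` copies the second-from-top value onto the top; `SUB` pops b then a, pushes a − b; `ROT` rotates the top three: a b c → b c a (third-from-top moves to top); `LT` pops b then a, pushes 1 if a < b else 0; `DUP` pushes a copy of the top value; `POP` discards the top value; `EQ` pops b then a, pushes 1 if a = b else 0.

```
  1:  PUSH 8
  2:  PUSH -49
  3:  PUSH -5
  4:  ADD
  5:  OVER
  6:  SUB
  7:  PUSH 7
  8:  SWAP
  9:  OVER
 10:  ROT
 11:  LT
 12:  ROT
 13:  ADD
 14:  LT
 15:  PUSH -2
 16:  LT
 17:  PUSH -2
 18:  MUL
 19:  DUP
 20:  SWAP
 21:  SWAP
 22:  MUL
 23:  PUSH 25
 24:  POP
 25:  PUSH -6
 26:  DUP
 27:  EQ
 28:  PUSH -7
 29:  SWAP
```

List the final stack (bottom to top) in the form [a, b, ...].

PUSH 8   : 8
PUSH -49 : 8 -49
PUSH -5  : 8 -49 -5
ADD      : 8 -54
OVER     : 8 -54 8
SUB      : 8 -62
PUSH 7   : 8 -62 7
SWAP     : 8 7 -62
OVER     : 8 7 -62 7
ROT      : 8 -62 7 7
LT       : 8 -62 0
ROT      : -62 0 8
ADD      : -62 8
LT       : 1
PUSH -2  : 1 -2
LT       : 0
PUSH -2  : 0 -2
MUL      : 0
DUP      : 0 0
SWAP     : 0 0
SWAP     : 0 0
MUL      : 0
PUSH 25  : 0 25
POP      : 0
PUSH -6  : 0 -6
DUP      : 0 -6 -6
EQ       : 0 1
PUSH -7  : 0 1 -7
SWAP     : 0 -7 1

[0, -7, 1]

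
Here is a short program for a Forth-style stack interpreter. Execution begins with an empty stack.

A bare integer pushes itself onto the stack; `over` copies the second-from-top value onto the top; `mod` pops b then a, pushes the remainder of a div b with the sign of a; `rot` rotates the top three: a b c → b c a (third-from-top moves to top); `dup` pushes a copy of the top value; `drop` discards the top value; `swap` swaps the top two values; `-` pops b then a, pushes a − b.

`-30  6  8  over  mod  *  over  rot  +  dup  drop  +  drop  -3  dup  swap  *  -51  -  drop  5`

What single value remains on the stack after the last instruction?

-30  → [-30]
6    → [-30, 6]
8    → [-30, 6, 8]
over → [-30, 6, 8, 6]
mod  → [-30, 6, 2]
*    → [-30, 12]
over → [-30, 12, -30]
rot  → [12, -30, -30]
+    → [12, -60]
dup  → [12, -60, -60]
drop → [12, -60]
+    → [-48]
drop → []
-3   → [-3]
dup  → [-3, -3]
swap → [-3, -3]
*    → [9]
-51  → [9, -51]
-    → [60]
drop → []
5    → [5]

5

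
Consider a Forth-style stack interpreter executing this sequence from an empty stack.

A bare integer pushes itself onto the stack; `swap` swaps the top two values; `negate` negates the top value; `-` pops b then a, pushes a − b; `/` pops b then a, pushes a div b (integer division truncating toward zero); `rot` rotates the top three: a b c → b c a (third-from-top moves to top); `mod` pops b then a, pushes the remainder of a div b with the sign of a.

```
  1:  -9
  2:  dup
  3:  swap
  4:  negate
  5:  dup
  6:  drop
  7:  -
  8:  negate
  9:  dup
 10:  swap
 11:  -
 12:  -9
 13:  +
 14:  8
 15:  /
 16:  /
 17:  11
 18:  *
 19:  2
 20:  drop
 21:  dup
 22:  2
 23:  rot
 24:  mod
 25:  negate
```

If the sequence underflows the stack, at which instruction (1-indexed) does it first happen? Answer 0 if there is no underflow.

-9     -> [-9]
dup    -> [-9, -9]
swap   -> [-9, -9]
negate -> [-9, 9]
dup    -> [-9, 9, 9]
drop   -> [-9, 9]
-      -> [-18]
negate -> [18]
dup    -> [18, 18]
swap   -> [18, 18]
-      -> [0]
-9     -> [0, -9]
+      -> [-9]
8      -> [-9, 8]
/      -> [-1]
/  — needs 2 operands, stack has 1 → underflow

16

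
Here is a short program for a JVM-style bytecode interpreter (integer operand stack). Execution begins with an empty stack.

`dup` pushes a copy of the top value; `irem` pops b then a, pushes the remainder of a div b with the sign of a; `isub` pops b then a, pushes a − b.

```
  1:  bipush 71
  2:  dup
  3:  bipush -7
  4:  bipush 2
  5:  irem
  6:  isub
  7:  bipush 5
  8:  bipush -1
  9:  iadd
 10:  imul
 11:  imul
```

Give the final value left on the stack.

bipush 71 → [71]
dup       → [71, 71]
bipush -7 → [71, 71, -7]
bipush 2  → [71, 71, -7, 2]
irem      → [71, 71, -1]
isub      → [71, 72]
bipush 5  → [71, 72, 5]
bipush -1 → [71, 72, 5, -1]
iadd      → [71, 72, 4]
imul      → [71, 288]
imul      → [20448]

20448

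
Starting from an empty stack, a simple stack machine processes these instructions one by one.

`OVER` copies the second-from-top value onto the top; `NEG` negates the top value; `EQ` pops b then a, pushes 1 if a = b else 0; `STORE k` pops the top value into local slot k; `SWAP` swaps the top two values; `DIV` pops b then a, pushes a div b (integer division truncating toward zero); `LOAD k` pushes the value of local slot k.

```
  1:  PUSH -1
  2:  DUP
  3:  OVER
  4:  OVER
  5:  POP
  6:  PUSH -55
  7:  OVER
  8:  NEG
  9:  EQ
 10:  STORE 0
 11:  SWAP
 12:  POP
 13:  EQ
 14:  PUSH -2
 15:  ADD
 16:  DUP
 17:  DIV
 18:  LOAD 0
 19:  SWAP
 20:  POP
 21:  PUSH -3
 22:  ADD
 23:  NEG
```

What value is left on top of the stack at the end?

3

PUSH -1  : [-1]
DUP      : [-1, -1]
OVER     : [-1, -1, -1]
OVER     : [-1, -1, -1, -1]
POP      : [-1, -1, -1]
PUSH -55 : [-1, -1, -1, -55]
OVER     : [-1, -1, -1, -55, -1]
NEG      : [-1, -1, -1, -55, 1]
EQ       : [-1, -1, -1, 0]
STORE 0  : [-1, -1, -1]
SWAP     : [-1, -1, -1]
POP      : [-1, -1]
EQ       : [1]
PUSH -2  : [1, -2]
ADD      : [-1]
DUP      : [-1, -1]
DIV      : [1]
LOAD 0   : [1, 0]
SWAP     : [0, 1]
POP      : [0]
PUSH -3  : [0, -3]
ADD      : [-3]
NEG      : [3]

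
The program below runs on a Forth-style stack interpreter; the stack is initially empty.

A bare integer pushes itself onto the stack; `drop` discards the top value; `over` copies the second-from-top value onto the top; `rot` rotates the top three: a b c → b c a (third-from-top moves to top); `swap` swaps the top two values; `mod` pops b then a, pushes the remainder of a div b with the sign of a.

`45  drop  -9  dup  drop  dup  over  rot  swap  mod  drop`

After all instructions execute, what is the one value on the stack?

-9

45   -> 45
drop -> (empty)
-9   -> -9
dup  -> -9 -9
drop -> -9
dup  -> -9 -9
over -> -9 -9 -9
rot  -> -9 -9 -9
swap -> -9 -9 -9
mod  -> -9 0
drop -> -9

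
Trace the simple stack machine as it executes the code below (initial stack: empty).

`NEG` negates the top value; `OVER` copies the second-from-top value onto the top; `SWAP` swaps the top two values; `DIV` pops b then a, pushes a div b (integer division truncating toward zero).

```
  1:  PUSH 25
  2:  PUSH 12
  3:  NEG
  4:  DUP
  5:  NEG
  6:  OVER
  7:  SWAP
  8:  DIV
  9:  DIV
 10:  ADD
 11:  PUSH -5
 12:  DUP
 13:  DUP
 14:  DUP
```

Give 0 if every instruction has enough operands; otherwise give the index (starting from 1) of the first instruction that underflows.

PUSH 25 -> 25
PUSH 12 -> 25 12
NEG     -> 25 -12
DUP     -> 25 -12 -12
NEG     -> 25 -12 12
OVER    -> 25 -12 12 -12
SWAP    -> 25 -12 -12 12
DIV     -> 25 -12 -1
DIV     -> 25 12
ADD     -> 37
PUSH -5 -> 37 -5
DUP     -> 37 -5 -5
DUP     -> 37 -5 -5 -5
DUP     -> 37 -5 -5 -5 -5

0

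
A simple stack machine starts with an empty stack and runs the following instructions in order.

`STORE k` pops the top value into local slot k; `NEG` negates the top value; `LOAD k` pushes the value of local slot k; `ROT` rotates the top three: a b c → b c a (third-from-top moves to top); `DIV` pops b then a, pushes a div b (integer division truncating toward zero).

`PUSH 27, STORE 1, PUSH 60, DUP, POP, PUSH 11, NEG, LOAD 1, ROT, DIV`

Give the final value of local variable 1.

PUSH 27  [27]
STORE 1  []
PUSH 60  [60]
DUP      [60, 60]
POP      [60]
PUSH 11  [60, 11]
NEG      [60, -11]
LOAD 1   [60, -11, 27]
ROT      [-11, 27, 60]
DIV      [-11, 0]

27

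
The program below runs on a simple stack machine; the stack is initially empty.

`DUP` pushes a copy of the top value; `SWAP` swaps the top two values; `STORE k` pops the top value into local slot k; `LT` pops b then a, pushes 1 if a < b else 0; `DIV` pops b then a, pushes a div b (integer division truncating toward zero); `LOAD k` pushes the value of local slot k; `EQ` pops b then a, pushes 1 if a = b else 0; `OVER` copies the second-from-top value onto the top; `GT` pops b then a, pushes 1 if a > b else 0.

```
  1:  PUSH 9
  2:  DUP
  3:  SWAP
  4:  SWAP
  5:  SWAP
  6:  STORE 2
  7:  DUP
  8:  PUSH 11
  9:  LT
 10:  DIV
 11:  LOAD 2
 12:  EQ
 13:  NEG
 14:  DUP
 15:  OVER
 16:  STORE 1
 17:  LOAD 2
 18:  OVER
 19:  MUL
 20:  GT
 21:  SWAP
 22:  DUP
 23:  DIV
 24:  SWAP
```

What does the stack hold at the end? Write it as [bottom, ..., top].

PUSH 9   9
DUP      9 9
SWAP     9 9
SWAP     9 9
SWAP     9 9
STORE 2  9
DUP      9 9
PUSH 11  9 9 11
LT       9 1
DIV      9
LOAD 2   9 9
EQ       1
NEG      -1
DUP      -1 -1
OVER     -1 -1 -1
STORE 1  -1 -1
LOAD 2   -1 -1 9
OVER     -1 -1 9 -1
MUL      -1 -1 -9
GT       -1 1
SWAP     1 -1
DUP      1 -1 -1
DIV      1 1
SWAP     1 1

[1, 1]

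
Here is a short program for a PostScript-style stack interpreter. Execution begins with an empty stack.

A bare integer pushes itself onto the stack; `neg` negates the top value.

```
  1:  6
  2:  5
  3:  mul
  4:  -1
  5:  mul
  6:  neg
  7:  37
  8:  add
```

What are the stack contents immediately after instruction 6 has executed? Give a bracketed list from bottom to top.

[30]

6    [6]
5    [6, 5]
mul  [30]
-1   [30, -1]
mul  [-30]
neg  [30]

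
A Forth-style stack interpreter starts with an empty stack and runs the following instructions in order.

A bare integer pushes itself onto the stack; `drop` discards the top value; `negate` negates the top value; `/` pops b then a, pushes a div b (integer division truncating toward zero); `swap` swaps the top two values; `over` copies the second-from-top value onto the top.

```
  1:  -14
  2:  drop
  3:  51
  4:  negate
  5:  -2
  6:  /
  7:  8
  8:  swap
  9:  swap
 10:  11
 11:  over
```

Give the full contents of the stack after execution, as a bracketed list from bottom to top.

[25, 8, 11, 8]

-14    -> -14
drop   -> (empty)
51     -> 51
negate -> -51
-2     -> -51 -2
/      -> 25
8      -> 25 8
swap   -> 8 25
swap   -> 25 8
11     -> 25 8 11
over   -> 25 8 11 8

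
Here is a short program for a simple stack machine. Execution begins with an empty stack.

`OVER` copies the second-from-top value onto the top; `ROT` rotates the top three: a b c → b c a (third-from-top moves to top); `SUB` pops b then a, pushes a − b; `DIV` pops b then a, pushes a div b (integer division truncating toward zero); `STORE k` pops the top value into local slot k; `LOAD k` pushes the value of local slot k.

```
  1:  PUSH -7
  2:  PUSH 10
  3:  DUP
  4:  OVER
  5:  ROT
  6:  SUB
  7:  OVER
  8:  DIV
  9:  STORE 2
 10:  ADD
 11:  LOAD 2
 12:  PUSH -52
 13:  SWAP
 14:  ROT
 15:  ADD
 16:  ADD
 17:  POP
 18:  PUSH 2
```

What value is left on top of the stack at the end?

2

PUSH -7  -> [-7]
PUSH 10  -> [-7, 10]
DUP      -> [-7, 10, 10]
OVER     -> [-7, 10, 10, 10]
ROT      -> [-7, 10, 10, 10]
SUB      -> [-7, 10, 0]
OVER     -> [-7, 10, 0, 10]
DIV      -> [-7, 10, 0]
STORE 2  -> [-7, 10]
ADD      -> [3]
LOAD 2   -> [3, 0]
PUSH -52 -> [3, 0, -52]
SWAP     -> [3, -52, 0]
ROT      -> [-52, 0, 3]
ADD      -> [-52, 3]
ADD      -> [-49]
POP      -> []
PUSH 2   -> [2]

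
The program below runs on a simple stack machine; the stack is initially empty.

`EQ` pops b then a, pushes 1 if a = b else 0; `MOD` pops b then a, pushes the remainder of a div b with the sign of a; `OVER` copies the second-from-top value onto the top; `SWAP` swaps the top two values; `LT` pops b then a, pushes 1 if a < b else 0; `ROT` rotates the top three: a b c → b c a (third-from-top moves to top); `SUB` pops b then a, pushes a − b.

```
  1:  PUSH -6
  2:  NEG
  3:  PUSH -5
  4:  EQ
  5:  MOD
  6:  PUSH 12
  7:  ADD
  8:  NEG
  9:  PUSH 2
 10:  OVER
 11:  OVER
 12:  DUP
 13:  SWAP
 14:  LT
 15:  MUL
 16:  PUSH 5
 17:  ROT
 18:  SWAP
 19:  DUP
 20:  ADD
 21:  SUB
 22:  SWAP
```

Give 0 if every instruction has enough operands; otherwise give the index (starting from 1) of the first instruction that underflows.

5

PUSH -6 → -6
NEG     → 6
PUSH -5 → 6 -5
EQ      → 0
MOD  — needs 2 operands, stack has 1 → underflow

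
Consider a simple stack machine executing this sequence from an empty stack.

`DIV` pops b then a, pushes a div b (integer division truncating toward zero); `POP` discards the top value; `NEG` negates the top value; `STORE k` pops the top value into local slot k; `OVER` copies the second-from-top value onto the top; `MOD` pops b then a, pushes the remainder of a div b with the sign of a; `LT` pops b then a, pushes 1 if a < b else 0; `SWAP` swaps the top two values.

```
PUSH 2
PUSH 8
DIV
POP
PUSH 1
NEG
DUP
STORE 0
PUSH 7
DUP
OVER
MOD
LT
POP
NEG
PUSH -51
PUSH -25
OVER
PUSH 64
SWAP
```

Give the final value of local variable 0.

PUSH 2   → [2]
PUSH 8   → [2, 8]
DIV      → [0]
POP      → []
PUSH 1   → [1]
NEG      → [-1]
DUP      → [-1, -1]
STORE 0  → [-1]
PUSH 7   → [-1, 7]
DUP      → [-1, 7, 7]
OVER     → [-1, 7, 7, 7]
MOD      → [-1, 7, 0]
LT       → [-1, 0]
POP      → [-1]
NEG      → [1]
PUSH -51 → [1, -51]
PUSH -25 → [1, -51, -25]
OVER     → [1, -51, -25, -51]
PUSH 64  → [1, -51, -25, -51, 64]
SWAP     → [1, -51, -25, 64, -51]

-1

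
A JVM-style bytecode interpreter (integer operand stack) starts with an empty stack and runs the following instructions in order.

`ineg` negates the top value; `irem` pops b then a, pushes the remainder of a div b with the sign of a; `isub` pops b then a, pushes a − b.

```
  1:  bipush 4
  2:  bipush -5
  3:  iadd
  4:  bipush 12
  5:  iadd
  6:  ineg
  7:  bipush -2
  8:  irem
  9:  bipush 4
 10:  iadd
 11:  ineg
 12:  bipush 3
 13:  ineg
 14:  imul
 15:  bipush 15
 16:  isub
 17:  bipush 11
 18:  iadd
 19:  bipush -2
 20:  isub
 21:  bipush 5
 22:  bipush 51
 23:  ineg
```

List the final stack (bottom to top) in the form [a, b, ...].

[7, 5, -51]

bipush 4  : 4
bipush -5 : 4 -5
iadd      : -1
bipush 12 : -1 12
iadd      : 11
ineg      : -11
bipush -2 : -11 -2
irem      : -1
bipush 4  : -1 4
iadd      : 3
ineg      : -3
bipush 3  : -3 3
ineg      : -3 -3
imul      : 9
bipush 15 : 9 15
isub      : -6
bipush 11 : -6 11
iadd      : 5
bipush -2 : 5 -2
isub      : 7
bipush 5  : 7 5
bipush 51 : 7 5 51
ineg      : 7 5 -51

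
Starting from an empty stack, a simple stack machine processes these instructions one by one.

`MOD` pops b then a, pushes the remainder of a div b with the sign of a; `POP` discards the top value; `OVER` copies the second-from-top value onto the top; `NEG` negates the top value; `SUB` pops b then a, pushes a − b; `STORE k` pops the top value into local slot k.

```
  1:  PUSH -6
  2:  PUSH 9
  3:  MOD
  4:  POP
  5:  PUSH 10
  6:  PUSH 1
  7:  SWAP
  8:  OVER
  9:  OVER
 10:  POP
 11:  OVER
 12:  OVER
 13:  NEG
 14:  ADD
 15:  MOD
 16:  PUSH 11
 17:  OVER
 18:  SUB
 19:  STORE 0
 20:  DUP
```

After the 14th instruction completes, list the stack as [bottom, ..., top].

[1, 10, 1, 9]

PUSH -6  -6
PUSH 9   -6 9
MOD      -6
POP      (empty)
PUSH 10  10
PUSH 1   10 1
SWAP     1 10
OVER     1 10 1
OVER     1 10 1 10
POP      1 10 1
OVER     1 10 1 10
OVER     1 10 1 10 1
NEG      1 10 1 10 -1
ADD      1 10 1 9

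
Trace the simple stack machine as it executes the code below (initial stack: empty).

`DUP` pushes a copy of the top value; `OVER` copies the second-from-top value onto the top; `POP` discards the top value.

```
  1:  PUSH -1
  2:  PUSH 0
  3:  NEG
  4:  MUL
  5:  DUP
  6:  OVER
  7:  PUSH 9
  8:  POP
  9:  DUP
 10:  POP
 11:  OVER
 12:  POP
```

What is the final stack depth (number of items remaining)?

PUSH -1 : [-1]
PUSH 0  : [-1, 0]
NEG     : [-1, 0]
MUL     : [0]
DUP     : [0, 0]
OVER    : [0, 0, 0]
PUSH 9  : [0, 0, 0, 9]
POP     : [0, 0, 0]
DUP     : [0, 0, 0, 0]
POP     : [0, 0, 0]
OVER    : [0, 0, 0, 0]
POP     : [0, 0, 0]

3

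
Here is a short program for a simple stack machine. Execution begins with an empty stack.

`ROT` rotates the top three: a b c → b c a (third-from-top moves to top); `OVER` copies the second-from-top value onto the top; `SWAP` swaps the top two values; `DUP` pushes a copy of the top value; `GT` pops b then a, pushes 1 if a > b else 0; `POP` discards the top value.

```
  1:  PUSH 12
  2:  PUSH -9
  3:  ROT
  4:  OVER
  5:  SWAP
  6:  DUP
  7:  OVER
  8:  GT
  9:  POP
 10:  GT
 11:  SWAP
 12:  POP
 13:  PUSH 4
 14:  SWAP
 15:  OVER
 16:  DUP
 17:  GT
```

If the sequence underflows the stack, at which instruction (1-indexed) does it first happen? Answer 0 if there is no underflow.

PUSH 12  12
PUSH -9  12 -9
ROT  — needs 3 operands, stack has 2 → underflow

3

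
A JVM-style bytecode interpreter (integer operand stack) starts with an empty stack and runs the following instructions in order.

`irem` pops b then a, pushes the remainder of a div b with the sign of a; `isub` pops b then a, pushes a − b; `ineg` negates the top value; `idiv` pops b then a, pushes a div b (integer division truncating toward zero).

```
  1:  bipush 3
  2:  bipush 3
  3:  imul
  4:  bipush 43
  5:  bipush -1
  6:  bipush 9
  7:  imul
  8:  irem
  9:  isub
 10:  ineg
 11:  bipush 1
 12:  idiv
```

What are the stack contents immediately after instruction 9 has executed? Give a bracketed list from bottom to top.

[2]

bipush 3  -> [3]
bipush 3  -> [3, 3]
imul      -> [9]
bipush 43 -> [9, 43]
bipush -1 -> [9, 43, -1]
bipush 9  -> [9, 43, -1, 9]
imul      -> [9, 43, -9]
irem      -> [9, 7]
isub      -> [2]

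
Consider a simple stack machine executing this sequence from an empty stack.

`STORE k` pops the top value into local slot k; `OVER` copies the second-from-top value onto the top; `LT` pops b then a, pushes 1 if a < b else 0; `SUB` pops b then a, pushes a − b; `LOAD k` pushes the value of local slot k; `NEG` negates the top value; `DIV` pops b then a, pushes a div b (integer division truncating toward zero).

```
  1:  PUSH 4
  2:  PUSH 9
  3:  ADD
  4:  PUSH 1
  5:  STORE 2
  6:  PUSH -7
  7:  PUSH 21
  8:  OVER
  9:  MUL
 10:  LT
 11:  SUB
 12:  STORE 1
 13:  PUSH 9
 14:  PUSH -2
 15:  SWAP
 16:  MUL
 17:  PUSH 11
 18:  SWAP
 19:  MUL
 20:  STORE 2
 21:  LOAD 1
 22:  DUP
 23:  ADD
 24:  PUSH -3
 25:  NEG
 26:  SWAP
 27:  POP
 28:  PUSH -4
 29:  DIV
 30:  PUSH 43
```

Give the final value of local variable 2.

PUSH 4   4
PUSH 9   4 9
ADD      13
PUSH 1   13 1
STORE 2  13
PUSH -7  13 -7
PUSH 21  13 -7 21
OVER     13 -7 21 -7
MUL      13 -7 -147
LT       13 0
SUB      13
STORE 1  (empty)
PUSH 9   9
PUSH -2  9 -2
SWAP     -2 9
MUL      -18
PUSH 11  -18 11
SWAP     11 -18
MUL      -198
STORE 2  (empty)
LOAD 1   13
DUP      13 13
ADD      26
PUSH -3  26 -3
NEG      26 3
SWAP     3 26
POP      3
PUSH -4  3 -4
DIV      0
PUSH 43  0 43

-198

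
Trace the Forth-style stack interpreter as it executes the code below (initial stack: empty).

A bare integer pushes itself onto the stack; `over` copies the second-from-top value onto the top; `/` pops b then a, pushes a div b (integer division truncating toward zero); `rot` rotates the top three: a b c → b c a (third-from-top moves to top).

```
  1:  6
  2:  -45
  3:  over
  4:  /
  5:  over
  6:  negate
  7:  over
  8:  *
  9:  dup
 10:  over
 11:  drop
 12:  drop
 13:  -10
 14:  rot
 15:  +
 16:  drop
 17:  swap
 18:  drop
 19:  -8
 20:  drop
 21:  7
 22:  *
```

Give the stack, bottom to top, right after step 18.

[42]

6      : [6]
-45    : [6, -45]
over   : [6, -45, 6]
/      : [6, -7]
over   : [6, -7, 6]
negate : [6, -7, -6]
over   : [6, -7, -6, -7]
*      : [6, -7, 42]
dup    : [6, -7, 42, 42]
over   : [6, -7, 42, 42, 42]
drop   : [6, -7, 42, 42]
drop   : [6, -7, 42]
-10    : [6, -7, 42, -10]
rot    : [6, 42, -10, -7]
+      : [6, 42, -17]
drop   : [6, 42]
swap   : [42, 6]
drop   : [42]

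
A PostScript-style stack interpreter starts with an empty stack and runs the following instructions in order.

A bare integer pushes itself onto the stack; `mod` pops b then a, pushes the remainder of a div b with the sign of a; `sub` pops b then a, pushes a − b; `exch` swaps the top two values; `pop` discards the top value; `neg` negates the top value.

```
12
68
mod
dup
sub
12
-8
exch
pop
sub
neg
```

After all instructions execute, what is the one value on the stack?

-8

12   -> [12]
68   -> [12, 68]
mod  -> [12]
dup  -> [12, 12]
sub  -> [0]
12   -> [0, 12]
-8   -> [0, 12, -8]
exch -> [0, -8, 12]
pop  -> [0, -8]
sub  -> [8]
neg  -> [-8]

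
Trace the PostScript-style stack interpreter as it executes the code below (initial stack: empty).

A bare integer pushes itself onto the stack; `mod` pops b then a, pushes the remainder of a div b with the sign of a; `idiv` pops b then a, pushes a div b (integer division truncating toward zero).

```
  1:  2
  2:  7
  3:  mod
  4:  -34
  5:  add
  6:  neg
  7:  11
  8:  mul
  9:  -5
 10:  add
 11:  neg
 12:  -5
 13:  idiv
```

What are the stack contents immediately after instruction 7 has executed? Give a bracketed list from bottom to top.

2    2
7    2 7
mod  2
-34  2 -34
add  -32
neg  32
11   32 11

[32, 11]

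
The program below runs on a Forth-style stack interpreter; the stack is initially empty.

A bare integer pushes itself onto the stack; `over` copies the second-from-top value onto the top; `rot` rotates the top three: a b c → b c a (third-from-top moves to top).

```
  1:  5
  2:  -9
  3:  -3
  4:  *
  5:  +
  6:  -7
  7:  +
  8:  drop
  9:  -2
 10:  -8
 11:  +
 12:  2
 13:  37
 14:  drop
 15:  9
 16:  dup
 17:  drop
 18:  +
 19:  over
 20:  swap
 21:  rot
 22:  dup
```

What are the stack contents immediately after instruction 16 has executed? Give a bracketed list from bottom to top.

[-10, 2, 9, 9]

5    -> [5]
-9   -> [5, -9]
-3   -> [5, -9, -3]
*    -> [5, 27]
+    -> [32]
-7   -> [32, -7]
+    -> [25]
drop -> []
-2   -> [-2]
-8   -> [-2, -8]
+    -> [-10]
2    -> [-10, 2]
37   -> [-10, 2, 37]
drop -> [-10, 2]
9    -> [-10, 2, 9]
dup  -> [-10, 2, 9, 9]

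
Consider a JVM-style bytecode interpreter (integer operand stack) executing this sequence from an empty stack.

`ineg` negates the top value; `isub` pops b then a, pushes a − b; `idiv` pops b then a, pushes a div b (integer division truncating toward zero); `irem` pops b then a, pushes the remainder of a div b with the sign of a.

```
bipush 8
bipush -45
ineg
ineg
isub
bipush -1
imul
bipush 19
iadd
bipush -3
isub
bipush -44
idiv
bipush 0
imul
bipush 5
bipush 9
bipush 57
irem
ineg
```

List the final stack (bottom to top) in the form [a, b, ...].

[0, 5, -9]

bipush 8   -> 8
bipush -45 -> 8 -45
ineg       -> 8 45
ineg       -> 8 -45
isub       -> 53
bipush -1  -> 53 -1
imul       -> -53
bipush 19  -> -53 19
iadd       -> -34
bipush -3  -> -34 -3
isub       -> -31
bipush -44 -> -31 -44
idiv       -> 0
bipush 0   -> 0 0
imul       -> 0
bipush 5   -> 0 5
bipush 9   -> 0 5 9
bipush 57  -> 0 5 9 57
irem       -> 0 5 9
ineg       -> 0 5 -9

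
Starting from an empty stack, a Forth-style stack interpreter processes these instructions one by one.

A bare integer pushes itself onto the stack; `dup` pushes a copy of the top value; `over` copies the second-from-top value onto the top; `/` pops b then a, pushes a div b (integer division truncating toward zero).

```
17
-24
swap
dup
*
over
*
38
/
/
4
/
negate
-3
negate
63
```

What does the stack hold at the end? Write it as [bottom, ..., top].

[0, 3, 63]

17      17
-24     17 -24
swap    -24 17
dup     -24 17 17
*       -24 289
over    -24 289 -24
*       -24 -6936
38      -24 -6936 38
/       -24 -182
/       0
4       0 4
/       0
negate  0
-3      0 -3
negate  0 3
63      0 3 63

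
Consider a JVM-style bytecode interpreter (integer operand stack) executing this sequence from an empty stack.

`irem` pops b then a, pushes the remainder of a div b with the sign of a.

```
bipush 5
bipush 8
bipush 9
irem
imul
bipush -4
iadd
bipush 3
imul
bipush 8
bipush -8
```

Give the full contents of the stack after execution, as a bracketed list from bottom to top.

[108, 8, -8]

bipush 5  -> [5]
bipush 8  -> [5, 8]
bipush 9  -> [5, 8, 9]
irem      -> [5, 8]
imul      -> [40]
bipush -4 -> [40, -4]
iadd      -> [36]
bipush 3  -> [36, 3]
imul      -> [108]
bipush 8  -> [108, 8]
bipush -8 -> [108, 8, -8]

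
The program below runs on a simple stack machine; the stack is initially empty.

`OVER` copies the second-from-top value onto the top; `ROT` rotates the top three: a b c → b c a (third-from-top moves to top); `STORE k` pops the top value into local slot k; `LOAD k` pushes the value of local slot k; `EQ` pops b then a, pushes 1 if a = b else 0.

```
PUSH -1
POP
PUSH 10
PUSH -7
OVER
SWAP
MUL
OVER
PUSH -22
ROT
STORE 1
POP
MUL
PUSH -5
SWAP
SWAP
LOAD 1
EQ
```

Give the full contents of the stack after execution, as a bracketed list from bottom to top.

[100, 0]

PUSH -1  -> [-1]
POP      -> []
PUSH 10  -> [10]
PUSH -7  -> [10, -7]
OVER     -> [10, -7, 10]
SWAP     -> [10, 10, -7]
MUL      -> [10, -70]
OVER     -> [10, -70, 10]
PUSH -22 -> [10, -70, 10, -22]
ROT      -> [10, 10, -22, -70]
STORE 1  -> [10, 10, -22]
POP      -> [10, 10]
MUL      -> [100]
PUSH -5  -> [100, -5]
SWAP     -> [-5, 100]
SWAP     -> [100, -5]
LOAD 1   -> [100, -5, -70]
EQ       -> [100, 0]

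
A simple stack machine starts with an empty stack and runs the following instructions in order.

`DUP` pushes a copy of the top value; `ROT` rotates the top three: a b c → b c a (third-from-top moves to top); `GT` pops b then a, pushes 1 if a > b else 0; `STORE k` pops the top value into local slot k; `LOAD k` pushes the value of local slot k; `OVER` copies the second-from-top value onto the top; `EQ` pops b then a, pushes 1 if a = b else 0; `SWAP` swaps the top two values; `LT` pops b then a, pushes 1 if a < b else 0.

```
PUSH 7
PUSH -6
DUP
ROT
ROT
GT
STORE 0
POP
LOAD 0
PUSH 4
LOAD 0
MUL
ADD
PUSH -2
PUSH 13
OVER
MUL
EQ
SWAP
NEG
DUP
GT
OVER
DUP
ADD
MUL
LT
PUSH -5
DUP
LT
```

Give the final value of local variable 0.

PUSH 7   7
PUSH -6  7 -6
DUP      7 -6 -6
ROT      -6 -6 7
ROT      -6 7 -6
GT       -6 1
STORE 0  -6
POP      (empty)
LOAD 0   1
PUSH 4   1 4
LOAD 0   1 4 1
MUL      1 4
ADD      5
PUSH -2  5 -2
PUSH 13  5 -2 13
OVER     5 -2 13 -2
MUL      5 -2 -26
EQ       5 0
SWAP     0 5
NEG      0 -5
DUP      0 -5 -5
GT       0 0
OVER     0 0 0
DUP      0 0 0 0
ADD      0 0 0
MUL      0 0
LT       0
PUSH -5  0 -5
DUP      0 -5 -5
LT       0 0

1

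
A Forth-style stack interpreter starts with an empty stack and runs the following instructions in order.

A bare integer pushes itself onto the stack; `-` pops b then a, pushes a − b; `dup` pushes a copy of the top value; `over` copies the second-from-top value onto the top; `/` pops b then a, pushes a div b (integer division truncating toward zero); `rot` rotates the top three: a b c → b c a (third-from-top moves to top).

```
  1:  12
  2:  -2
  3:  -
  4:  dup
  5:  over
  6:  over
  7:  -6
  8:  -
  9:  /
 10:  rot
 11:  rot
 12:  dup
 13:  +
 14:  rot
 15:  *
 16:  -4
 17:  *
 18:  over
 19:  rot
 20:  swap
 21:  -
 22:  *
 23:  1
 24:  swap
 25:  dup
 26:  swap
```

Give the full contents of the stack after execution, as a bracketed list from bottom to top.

12    12
-2    12 -2
-     14
dup   14 14
over  14 14 14
over  14 14 14 14
-6    14 14 14 14 -6
-     14 14 14 20
/     14 14 0
rot   14 0 14
rot   0 14 14
dup   0 14 14 14
+     0 14 28
rot   14 28 0
*     14 0
-4    14 0 -4
*     14 0
over  14 0 14
rot   0 14 14
swap  0 14 14
-     0 0
*     0
1     0 1
swap  1 0
dup   1 0 0
swap  1 0 0

[1, 0, 0]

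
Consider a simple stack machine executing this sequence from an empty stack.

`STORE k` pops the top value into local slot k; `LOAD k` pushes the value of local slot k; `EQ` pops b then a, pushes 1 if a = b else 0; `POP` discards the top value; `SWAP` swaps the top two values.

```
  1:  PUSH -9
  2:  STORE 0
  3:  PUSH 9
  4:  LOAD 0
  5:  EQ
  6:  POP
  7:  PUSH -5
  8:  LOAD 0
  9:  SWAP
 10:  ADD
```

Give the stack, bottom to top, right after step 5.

PUSH -9  [-9]
STORE 0  []
PUSH 9   [9]
LOAD 0   [9, -9]
EQ       [0]

[0]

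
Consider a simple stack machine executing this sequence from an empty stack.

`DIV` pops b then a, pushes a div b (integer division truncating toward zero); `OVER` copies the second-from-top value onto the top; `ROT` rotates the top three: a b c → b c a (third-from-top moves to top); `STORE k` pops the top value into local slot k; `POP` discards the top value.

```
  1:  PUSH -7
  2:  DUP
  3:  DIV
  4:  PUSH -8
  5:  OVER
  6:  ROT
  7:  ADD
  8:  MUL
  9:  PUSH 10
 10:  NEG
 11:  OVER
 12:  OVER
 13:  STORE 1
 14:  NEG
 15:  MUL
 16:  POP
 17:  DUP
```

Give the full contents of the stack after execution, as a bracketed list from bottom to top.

[-16, -16]

PUSH -7 → [-7]
DUP     → [-7, -7]
DIV     → [1]
PUSH -8 → [1, -8]
OVER    → [1, -8, 1]
ROT     → [-8, 1, 1]
ADD     → [-8, 2]
MUL     → [-16]
PUSH 10 → [-16, 10]
NEG     → [-16, -10]
OVER    → [-16, -10, -16]
OVER    → [-16, -10, -16, -10]
STORE 1 → [-16, -10, -16]
NEG     → [-16, -10, 16]
MUL     → [-16, -160]
POP     → [-16]
DUP     → [-16, -16]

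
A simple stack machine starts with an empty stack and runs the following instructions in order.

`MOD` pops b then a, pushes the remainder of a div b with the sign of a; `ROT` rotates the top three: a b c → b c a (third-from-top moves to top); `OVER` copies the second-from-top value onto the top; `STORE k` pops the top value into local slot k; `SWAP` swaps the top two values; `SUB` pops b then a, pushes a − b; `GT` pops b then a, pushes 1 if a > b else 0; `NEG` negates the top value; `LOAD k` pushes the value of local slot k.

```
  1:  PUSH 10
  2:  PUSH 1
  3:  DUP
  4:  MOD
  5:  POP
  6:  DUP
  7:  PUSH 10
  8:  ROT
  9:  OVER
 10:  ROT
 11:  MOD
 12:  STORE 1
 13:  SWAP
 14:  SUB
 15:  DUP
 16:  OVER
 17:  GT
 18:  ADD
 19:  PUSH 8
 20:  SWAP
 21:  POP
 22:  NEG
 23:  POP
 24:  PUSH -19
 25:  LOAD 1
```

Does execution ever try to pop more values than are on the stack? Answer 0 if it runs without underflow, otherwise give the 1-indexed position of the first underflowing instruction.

0

PUSH 10  → 10
PUSH 1   → 10 1
DUP      → 10 1 1
MOD      → 10 0
POP      → 10
DUP      → 10 10
PUSH 10  → 10 10 10
ROT      → 10 10 10
OVER     → 10 10 10 10
ROT      → 10 10 10 10
MOD      → 10 10 0
STORE 1  → 10 10
SWAP     → 10 10
SUB      → 0
DUP      → 0 0
OVER     → 0 0 0
GT       → 0 0
ADD      → 0
PUSH 8   → 0 8
SWAP     → 8 0
POP      → 8
NEG      → -8
POP      → (empty)
PUSH -19 → -19
LOAD 1   → -19 0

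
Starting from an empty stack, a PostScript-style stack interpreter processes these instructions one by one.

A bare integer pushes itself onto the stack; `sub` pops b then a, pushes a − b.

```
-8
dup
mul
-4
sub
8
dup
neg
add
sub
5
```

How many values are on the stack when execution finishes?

-8  -> -8
dup -> -8 -8
mul -> 64
-4  -> 64 -4
sub -> 68
8   -> 68 8
dup -> 68 8 8
neg -> 68 8 -8
add -> 68 0
sub -> 68
5   -> 68 5

2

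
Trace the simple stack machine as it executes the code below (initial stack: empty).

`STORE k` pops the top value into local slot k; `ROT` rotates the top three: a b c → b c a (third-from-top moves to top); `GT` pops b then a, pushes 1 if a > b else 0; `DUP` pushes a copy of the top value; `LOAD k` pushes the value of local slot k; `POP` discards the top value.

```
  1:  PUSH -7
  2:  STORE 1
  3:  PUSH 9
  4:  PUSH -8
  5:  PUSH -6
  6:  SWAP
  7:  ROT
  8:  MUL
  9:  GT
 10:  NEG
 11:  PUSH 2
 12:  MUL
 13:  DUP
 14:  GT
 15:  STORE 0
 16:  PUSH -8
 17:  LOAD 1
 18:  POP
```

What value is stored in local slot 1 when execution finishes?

PUSH -7 -> -7
STORE 1 -> (empty)
PUSH 9  -> 9
PUSH -8 -> 9 -8
PUSH -6 -> 9 -8 -6
SWAP    -> 9 -6 -8
ROT     -> -6 -8 9
MUL     -> -6 -72
GT      -> 1
NEG     -> -1
PUSH 2  -> -1 2
MUL     -> -2
DUP     -> -2 -2
GT      -> 0
STORE 0 -> (empty)
PUSH -8 -> -8
LOAD 1  -> -8 -7
POP     -> -8

-7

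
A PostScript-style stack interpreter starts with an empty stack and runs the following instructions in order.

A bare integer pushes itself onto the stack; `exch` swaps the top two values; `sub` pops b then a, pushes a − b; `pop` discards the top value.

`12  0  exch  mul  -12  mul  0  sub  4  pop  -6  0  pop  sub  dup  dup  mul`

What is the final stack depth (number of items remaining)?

12   : [12]
0    : [12, 0]
exch : [0, 12]
mul  : [0]
-12  : [0, -12]
mul  : [0]
0    : [0, 0]
sub  : [0]
4    : [0, 4]
pop  : [0]
-6   : [0, -6]
0    : [0, -6, 0]
pop  : [0, -6]
sub  : [6]
dup  : [6, 6]
dup  : [6, 6, 6]
mul  : [6, 36]

2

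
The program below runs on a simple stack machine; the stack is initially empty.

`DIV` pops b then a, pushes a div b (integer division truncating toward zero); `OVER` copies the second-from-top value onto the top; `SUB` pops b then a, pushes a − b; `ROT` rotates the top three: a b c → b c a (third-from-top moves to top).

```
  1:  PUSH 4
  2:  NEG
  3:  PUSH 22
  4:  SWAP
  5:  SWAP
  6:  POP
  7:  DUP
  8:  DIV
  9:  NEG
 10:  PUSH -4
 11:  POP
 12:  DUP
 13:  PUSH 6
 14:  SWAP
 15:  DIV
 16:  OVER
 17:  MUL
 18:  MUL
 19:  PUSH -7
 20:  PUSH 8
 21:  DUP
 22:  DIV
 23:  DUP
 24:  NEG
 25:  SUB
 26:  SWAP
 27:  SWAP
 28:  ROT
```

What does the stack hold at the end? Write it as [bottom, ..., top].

PUSH 4  : 4
NEG     : -4
PUSH 22 : -4 22
SWAP    : 22 -4
SWAP    : -4 22
POP     : -4
DUP     : -4 -4
DIV     : 1
NEG     : -1
PUSH -4 : -1 -4
POP     : -1
DUP     : -1 -1
PUSH 6  : -1 -1 6
SWAP    : -1 6 -1
DIV     : -1 -6
OVER    : -1 -6 -1
MUL     : -1 6
MUL     : -6
PUSH -7 : -6 -7
PUSH 8  : -6 -7 8
DUP     : -6 -7 8 8
DIV     : -6 -7 1
DUP     : -6 -7 1 1
NEG     : -6 -7 1 -1
SUB     : -6 -7 2
SWAP    : -6 2 -7
SWAP    : -6 -7 2
ROT     : -7 2 -6

[-7, 2, -6]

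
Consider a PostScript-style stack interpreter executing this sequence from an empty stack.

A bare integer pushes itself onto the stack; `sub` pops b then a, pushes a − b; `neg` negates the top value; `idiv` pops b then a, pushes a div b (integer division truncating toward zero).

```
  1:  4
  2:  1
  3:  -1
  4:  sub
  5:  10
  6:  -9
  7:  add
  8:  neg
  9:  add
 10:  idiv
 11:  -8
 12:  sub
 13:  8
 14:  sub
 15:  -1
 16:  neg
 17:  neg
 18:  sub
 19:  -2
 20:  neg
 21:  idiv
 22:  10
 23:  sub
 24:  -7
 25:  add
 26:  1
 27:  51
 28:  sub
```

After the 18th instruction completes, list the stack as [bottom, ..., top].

[5]

4    -> [4]
1    -> [4, 1]
-1   -> [4, 1, -1]
sub  -> [4, 2]
10   -> [4, 2, 10]
-9   -> [4, 2, 10, -9]
add  -> [4, 2, 1]
neg  -> [4, 2, -1]
add  -> [4, 1]
idiv -> [4]
-8   -> [4, -8]
sub  -> [12]
8    -> [12, 8]
sub  -> [4]
-1   -> [4, -1]
neg  -> [4, 1]
neg  -> [4, -1]
sub  -> [5]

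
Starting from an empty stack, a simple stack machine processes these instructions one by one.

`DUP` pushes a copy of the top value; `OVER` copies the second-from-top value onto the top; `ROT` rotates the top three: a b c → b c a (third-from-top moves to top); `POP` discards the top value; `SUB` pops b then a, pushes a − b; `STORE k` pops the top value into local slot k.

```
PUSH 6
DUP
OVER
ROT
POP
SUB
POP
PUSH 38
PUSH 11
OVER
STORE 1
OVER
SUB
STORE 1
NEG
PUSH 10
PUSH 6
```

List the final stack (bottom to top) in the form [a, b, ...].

PUSH 6  → [6]
DUP     → [6, 6]
OVER    → [6, 6, 6]
ROT     → [6, 6, 6]
POP     → [6, 6]
SUB     → [0]
POP     → []
PUSH 38 → [38]
PUSH 11 → [38, 11]
OVER    → [38, 11, 38]
STORE 1 → [38, 11]
OVER    → [38, 11, 38]
SUB     → [38, -27]
STORE 1 → [38]
NEG     → [-38]
PUSH 10 → [-38, 10]
PUSH 6  → [-38, 10, 6]

[-38, 10, 6]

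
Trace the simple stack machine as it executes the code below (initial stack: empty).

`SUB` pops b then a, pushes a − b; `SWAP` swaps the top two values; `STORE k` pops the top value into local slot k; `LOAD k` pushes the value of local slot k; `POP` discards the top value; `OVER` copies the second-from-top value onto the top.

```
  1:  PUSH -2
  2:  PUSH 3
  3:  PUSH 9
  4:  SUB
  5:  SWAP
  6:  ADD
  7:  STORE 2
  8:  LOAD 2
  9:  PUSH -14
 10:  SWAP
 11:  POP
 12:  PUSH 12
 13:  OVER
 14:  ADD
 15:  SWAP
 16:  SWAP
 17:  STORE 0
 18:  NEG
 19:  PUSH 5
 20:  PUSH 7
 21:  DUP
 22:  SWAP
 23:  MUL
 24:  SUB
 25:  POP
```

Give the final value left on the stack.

14

PUSH -2  : -2
PUSH 3   : -2 3
PUSH 9   : -2 3 9
SUB      : -2 -6
SWAP     : -6 -2
ADD      : -8
STORE 2  : (empty)
LOAD 2   : -8
PUSH -14 : -8 -14
SWAP     : -14 -8
POP      : -14
PUSH 12  : -14 12
OVER     : -14 12 -14
ADD      : -14 -2
SWAP     : -2 -14
SWAP     : -14 -2
STORE 0  : -14
NEG      : 14
PUSH 5   : 14 5
PUSH 7   : 14 5 7
DUP      : 14 5 7 7
SWAP     : 14 5 7 7
MUL      : 14 5 49
SUB      : 14 -44
POP      : 14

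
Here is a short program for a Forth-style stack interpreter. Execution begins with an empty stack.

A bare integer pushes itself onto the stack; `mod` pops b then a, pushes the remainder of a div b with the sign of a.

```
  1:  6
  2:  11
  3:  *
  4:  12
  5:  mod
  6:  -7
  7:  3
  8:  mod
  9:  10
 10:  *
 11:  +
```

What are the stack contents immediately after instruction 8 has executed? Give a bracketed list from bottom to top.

[6, -1]

6   : [6]
11  : [6, 11]
*   : [66]
12  : [66, 12]
mod : [6]
-7  : [6, -7]
3   : [6, -7, 3]
mod : [6, -1]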